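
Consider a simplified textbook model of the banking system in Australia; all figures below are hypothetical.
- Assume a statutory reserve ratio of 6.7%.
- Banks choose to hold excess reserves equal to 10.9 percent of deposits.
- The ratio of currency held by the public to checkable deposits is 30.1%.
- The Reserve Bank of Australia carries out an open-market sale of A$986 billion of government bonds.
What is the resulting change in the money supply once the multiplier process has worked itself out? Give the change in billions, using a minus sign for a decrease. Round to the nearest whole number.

-2689 billion

The money multiplier is m = (1 + c) / (rr + e + c) = (1 + 0.301) / (0.067 + 0.109 + 0.301) ≈ 2.7275.
The sale removes 986 billion of base, so ΔM = m × ΔMB = 2.7275 × (−986) = -2689.315 billion.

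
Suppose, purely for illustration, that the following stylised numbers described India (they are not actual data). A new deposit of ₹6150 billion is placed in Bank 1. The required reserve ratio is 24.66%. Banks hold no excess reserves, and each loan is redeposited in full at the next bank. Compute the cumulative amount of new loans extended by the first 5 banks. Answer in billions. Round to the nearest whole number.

Bank i lends (1 − rr)^i of the original deposit: Bank 1 lends 6150·0.7534 = 4633.4100, Bank 2 lends 6150·0.7534² ≈ 3490.8111, and so on.
Summing a geometric series: total = 6150·[0.7534·(1 − 0.7534^5) / (1 − 0.7534)] ≈ 14228.4283 billion.

₹14228 billion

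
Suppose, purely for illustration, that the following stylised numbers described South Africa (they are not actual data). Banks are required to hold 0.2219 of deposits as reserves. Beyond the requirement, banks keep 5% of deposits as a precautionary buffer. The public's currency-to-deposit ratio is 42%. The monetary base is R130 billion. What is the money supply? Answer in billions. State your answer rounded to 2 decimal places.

R266.80 billion

The money multiplier is m = (1 + c) / (rr + e + c) = (1 + 0.42) / (0.2219 + 0.05 + 0.42) ≈ 2.052320.
So M = m × MB = 2.052320 × 130 = 266.8016 billion.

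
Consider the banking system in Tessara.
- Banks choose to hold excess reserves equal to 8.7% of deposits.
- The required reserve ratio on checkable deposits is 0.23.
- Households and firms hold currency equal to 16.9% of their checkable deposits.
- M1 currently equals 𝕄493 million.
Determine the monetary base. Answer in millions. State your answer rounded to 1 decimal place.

𝕄205.0 million

The money multiplier is m = (1 + c) / (rr + e + c) = (1 + 0.169) / (0.23 + 0.087 + 0.169) ≈ 2.40535.
MB = M / m = 493 / 2.40535 ≈ 204.9598 million.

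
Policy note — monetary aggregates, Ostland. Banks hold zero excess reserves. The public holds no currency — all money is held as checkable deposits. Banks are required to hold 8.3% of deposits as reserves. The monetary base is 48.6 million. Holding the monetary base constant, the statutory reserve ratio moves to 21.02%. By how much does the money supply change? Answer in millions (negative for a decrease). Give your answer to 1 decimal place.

Initially m₁ = 1 / (0.083) ≈ 12.0482, so M₁ = 12.0482 × 48.6 ≈ 585.5425 million.
After the change m₂ = 1 / (0.2102) ≈ 4.7574, so M₂ = 4.7574 × 48.6 ≈ 231.2096 million.
ΔM = M₂ − M₁ = 231.2096 − 585.5425 = -354.3329 million.

-354.3 million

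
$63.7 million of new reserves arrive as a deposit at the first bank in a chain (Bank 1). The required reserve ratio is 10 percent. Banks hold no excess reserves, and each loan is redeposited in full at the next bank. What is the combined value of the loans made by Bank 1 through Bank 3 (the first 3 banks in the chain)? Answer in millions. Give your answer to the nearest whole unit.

$155 million

Bank i lends (1 − rr)^i of the original deposit: Bank 1 lends 63.7·0.9000 = 57.3300, Bank 2 lends 63.7·0.9000² = 51.5970, and so on.
Summing a geometric series: total = 63.7·[0.9000·(1 − 0.9000^3) / (1 − 0.9000)] = 155.3643 million.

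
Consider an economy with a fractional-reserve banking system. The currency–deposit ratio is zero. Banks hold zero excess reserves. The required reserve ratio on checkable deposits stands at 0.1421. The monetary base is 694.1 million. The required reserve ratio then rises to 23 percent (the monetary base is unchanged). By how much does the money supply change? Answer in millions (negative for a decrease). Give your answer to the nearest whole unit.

-1867 million

Initially m₁ = 1 / (0.1421) ≈ 7.0373, so M₁ = 7.0373 × 694.1 ≈ 4884.5899 million.
After the change m₂ = 1 / (0.23) ≈ 4.3478, so M₂ = 4.3478 × 694.1 ≈ 3017.808 million.
ΔM = M₂ − M₁ = 3017.808 − 4884.5899 = -1866.7819 million.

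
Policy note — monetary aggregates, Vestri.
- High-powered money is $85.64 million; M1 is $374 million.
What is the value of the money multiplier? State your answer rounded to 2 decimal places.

The money multiplier is m = M / MB = 374 / 85.64 ≈ 4.36712.

4.37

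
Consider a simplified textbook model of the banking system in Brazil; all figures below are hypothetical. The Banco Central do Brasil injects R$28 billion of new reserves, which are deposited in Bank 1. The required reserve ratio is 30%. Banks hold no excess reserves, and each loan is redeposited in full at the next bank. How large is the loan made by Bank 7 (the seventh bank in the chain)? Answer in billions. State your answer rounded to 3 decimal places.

Each bank lends a fraction (1 − rr) = 0.7000 of the deposit it receives, so Bank 7 receives 28·0.7000^6 and lends 28·0.7000^7 ≈ 2.3059 billion.

R$2.306 billion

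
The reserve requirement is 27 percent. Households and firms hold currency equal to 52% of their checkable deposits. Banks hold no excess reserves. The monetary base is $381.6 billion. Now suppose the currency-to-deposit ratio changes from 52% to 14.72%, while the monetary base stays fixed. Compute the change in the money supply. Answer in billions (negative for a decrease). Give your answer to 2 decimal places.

$315.09 billion

Initially m₁ = (1 + 0.52) / (0.27 + 0.52) ≈ 1.924051, so M₁ = 1.924051 × 381.6 ≈ 734.2179 billion.
After the change m₂ = (1 + 0.1472) / (0.27 + 0.1472) ≈ 2.749760, so M₂ = 2.749760 × 381.6 ≈ 1049.3084 billion.
ΔM = M₂ − M₁ = 1049.3084 − 734.2179 = 315.0905 billion.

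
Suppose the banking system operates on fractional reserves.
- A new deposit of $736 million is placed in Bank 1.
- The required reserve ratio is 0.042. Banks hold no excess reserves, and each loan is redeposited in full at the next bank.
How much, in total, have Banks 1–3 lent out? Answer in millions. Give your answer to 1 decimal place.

$2027.7 million

Bank i lends (1 − rr)^i of the original deposit: Bank 1 lends 736·0.9580 = 705.0880, Bank 2 lends 736·0.9580² ≈ 675.4743, and so on.
Summing a geometric series: total = 736·[0.9580·(1 − 0.9580^3) / (1 − 0.9580)] ≈ 2027.6667 million.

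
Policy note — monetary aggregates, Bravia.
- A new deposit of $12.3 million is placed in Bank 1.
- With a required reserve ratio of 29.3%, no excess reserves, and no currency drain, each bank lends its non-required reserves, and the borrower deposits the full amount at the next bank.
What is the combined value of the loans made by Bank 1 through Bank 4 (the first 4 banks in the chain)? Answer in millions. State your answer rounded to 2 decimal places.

$22.26 million

Bank i lends (1 − rr)^i of the original deposit: Bank 1 lends 12.3·0.7070 = 8.6961, Bank 2 lends 12.3·0.7070² ≈ 6.1481, and so on.
Summing a geometric series: total = 12.3·[0.7070·(1 − 0.7070^4) / (1 − 0.7070)] ≈ 22.2641 million.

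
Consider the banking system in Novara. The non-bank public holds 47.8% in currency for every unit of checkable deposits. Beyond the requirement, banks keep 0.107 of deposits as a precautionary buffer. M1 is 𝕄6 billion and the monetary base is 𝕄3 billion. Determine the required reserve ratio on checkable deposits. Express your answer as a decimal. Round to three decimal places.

Using m = M/MB = 6/3 = 2.000000. Since m = (1 + c)/(c + rr + e), the denominator satisfies c + rr + e = (1 + c)/m = (1 + 0.478) / 2.000000 = 0.739000.
With c = 0.478 and e = 0.107, the required reserve ratio on checkable deposits is 0.739000 − 0.478 − 0.107 = 0.154.

0.154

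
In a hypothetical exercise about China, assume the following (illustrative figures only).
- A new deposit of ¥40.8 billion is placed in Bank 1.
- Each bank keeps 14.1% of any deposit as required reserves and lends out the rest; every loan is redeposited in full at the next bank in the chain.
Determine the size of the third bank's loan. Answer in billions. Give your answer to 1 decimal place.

Each bank lends a fraction (1 − rr) = 0.8590 of the deposit it receives, so Bank 3 receives 40.8·0.8590^2 and lends 40.8·0.8590^3 ≈ 25.8607 billion.

¥25.9 billion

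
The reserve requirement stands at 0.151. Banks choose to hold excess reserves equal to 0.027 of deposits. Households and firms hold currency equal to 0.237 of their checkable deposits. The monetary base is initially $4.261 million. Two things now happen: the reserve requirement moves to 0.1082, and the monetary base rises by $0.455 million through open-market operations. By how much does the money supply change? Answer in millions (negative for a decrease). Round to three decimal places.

Before: m₁ = (1 + 0.237) / (0.151 + 0.027 + 0.237) ≈ 2.98072, MB₁ = 4.261, so M₁ = 2.98072 × 4.261 ≈ 12.7008 million.
After: m₂ = (1 + 0.237) / (0.1082 + 0.027 + 0.237) ≈ 3.32348, MB₂ = 4.261 + 0.455 = 4.716, so M₂ = 3.32348 × 4.716 ≈ 15.6735 million.
ΔM = M₂ − M₁ = 15.6735 − 12.7008 = 2.9727 million.

$2.973 million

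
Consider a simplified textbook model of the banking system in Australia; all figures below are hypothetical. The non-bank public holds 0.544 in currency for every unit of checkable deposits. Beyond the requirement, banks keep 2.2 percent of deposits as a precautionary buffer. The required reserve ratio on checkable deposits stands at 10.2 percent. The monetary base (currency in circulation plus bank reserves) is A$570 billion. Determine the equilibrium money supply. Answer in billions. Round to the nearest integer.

The money multiplier is m = (1 + c) / (rr + e + c) = (1 + 0.544) / (0.102 + 0.022 + 0.544) ≈ 2.3114.
So M = m × MB = 2.3114 × 570 = 1317.498 billion.

A$1317 billion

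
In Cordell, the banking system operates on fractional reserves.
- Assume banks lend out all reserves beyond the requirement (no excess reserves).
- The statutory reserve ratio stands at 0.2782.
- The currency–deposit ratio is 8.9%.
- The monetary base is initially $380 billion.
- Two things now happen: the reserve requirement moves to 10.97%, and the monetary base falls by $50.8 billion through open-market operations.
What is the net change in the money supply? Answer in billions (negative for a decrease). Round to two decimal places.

$677.26 billion

Before: m₁ = (1 + 0.089) / (0.2782 + 0.089) ≈ 2.965686, MB₁ = 380, so M₁ = 2.965686 × 380 ≈ 1126.9607 billion.
After: m₂ = (1 + 0.089) / (0.1097 + 0.089) ≈ 5.480624, MB₂ = 380 − 50.8 = 329.2, so M₂ = 5.480624 × 329.2 ≈ 1804.2214 billion.
ΔM = M₂ − M₁ = 1804.2214 − 1126.9607 = 677.2607 billion.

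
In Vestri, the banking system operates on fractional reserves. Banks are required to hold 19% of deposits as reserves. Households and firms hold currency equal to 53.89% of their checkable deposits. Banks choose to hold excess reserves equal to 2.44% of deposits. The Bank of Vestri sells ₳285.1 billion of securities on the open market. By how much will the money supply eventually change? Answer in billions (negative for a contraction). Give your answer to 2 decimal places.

-582.42 billion

The money multiplier is m = (1 + c) / (rr + e + c) = (1 + 0.5389) / (0.19 + 0.0244 + 0.5389) ≈ 2.042878.
The sale removes 285.1 billion of base, so ΔM = m × ΔMB = 2.042878 × (−285.1) ≈ -582.4245 billion.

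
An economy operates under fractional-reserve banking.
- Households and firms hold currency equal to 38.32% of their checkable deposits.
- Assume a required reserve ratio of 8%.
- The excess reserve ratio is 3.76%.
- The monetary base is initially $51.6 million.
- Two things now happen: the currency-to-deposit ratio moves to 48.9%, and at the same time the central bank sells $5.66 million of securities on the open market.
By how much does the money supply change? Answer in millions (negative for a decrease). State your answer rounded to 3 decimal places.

-29.751 million

Before: m₁ = (1 + 0.3832) / (0.08 + 0.0376 + 0.3832) ≈ 2.761981, MB₁ = 51.6, so M₁ = 2.761981 × 51.6 ≈ 142.5182 million.
After: m₂ = (1 + 0.489) / (0.08 + 0.0376 + 0.489) ≈ 2.454665, MB₂ = 51.6 − 5.66 = 45.94, so M₂ = 2.454665 × 45.94 ≈ 112.7673 million.
ΔM = M₂ − M₁ = 112.7673 − 142.5182 = -29.7509 million.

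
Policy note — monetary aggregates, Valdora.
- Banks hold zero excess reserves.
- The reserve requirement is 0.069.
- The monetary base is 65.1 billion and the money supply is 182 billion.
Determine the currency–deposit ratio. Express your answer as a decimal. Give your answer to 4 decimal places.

0.4495

Using m = M/MB = 182/65.1 ≈ 2.795699. From m = (1 + c)/(c + rr + e), rearranging gives 1 + c = m·(c + rr + e), so c·(1 − m) = m·(rr + e) − 1.
Hence c = [m·(rr + e) − 1]/(1 − m) = [2.795699 × (0.069 + 0) − 1] / (1 − 2.795699) ≈ 0.449461.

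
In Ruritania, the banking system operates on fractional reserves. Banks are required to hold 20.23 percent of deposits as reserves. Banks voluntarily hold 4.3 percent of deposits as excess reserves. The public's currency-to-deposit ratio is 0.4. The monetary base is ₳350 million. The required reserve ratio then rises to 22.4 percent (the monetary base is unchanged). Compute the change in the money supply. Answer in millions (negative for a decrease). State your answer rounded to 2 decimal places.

-24.70 million

Initially m₁ = (1 + 0.4) / (0.2023 + 0.043 + 0.4) ≈ 2.169534, so M₁ = 2.169534 × 350 = 759.3369 million.
After the change m₂ = (1 + 0.4) / (0.224 + 0.043 + 0.4) ≈ 2.098951, so M₂ = 2.098951 × 350 ≈ 734.6328 million.
ΔM = M₂ − M₁ = 734.6328 − 759.3369 = -24.7041 million.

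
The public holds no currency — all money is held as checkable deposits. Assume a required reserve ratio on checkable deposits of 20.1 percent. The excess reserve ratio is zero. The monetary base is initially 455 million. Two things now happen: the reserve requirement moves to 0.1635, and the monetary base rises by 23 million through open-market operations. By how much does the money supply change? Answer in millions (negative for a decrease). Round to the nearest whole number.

Before: m₁ = 1 / (0.201) ≈ 4.9751, MB₁ = 455, so M₁ = 4.9751 × 455 = 2263.6705 million.
After: m₂ = 1 / (0.1635) ≈ 6.1162, MB₂ = 455 + 23 = 478, so M₂ = 6.1162 × 478 = 2923.5436 million.
ΔM = M₂ − M₁ = 2923.5436 − 2263.6705 = 659.8731 million.

660 million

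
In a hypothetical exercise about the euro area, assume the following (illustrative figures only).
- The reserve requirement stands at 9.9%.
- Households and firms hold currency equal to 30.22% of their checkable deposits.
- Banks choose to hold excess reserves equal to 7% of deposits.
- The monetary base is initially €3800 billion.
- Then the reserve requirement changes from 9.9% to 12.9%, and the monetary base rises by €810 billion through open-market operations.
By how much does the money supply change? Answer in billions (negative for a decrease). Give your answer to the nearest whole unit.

€1476 billion

Before: m₁ = (1 + 0.3022) / (0.099 + 0.07 + 0.3022) ≈ 2.76358, MB₁ = 3800, so M₁ = 2.76358 × 3800 = 10501.604 billion.
After: m₂ = (1 + 0.3022) / (0.129 + 0.07 + 0.3022) ≈ 2.59816, MB₂ = 3800 + 810 = 4610, so M₂ = 2.59816 × 4610 = 11977.5176 billion.
ΔM = M₂ − M₁ = 11977.5176 − 10501.604 = 1475.9136 billion.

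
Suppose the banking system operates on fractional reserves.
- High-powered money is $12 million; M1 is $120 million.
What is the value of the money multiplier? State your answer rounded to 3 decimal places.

The money multiplier is m = M / MB = 120 / 12 = 10.00000.

10.000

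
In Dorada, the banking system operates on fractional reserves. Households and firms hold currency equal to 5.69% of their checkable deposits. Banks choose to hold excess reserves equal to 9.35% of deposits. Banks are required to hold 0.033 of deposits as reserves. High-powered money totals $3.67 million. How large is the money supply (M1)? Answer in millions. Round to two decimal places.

$21.15 million

The money multiplier is m = (1 + c) / (rr + e + c) = (1 + 0.0569) / (0.033 + 0.0935 + 0.0569) ≈ 5.7628.
So M = m × MB = 5.7628 × 3.67 ≈ 21.1495 million.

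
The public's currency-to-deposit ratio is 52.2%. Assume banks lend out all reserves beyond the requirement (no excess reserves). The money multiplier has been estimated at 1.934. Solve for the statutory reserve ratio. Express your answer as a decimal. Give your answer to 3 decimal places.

0.265

Using m = 1.934. Since m = (1 + c)/(c + rr + e), the denominator satisfies c + rr + e = (1 + c)/m = (1 + 0.522) / 1.934 ≈ 0.786970.
With c = 0.522 and e = 0, the statutory reserve ratio is 0.786970 − 0.522 − 0 = 0.26497.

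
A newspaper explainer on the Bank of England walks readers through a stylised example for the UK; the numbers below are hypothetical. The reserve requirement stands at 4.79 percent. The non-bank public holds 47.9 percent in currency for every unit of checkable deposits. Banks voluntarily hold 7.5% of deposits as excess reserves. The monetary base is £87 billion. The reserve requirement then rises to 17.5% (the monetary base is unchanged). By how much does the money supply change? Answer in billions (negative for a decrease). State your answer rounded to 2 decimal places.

Initially m₁ = (1 + 0.479) / (0.0479 + 0.075 + 0.479) ≈ 2.45722, so M₁ = 2.45722 × 87 ≈ 213.7781 billion.
After the change m₂ = (1 + 0.479) / (0.175 + 0.075 + 0.479) ≈ 2.02881, so M₂ = 2.02881 × 87 ≈ 176.5065 billion.
ΔM = M₂ − M₁ = 176.5065 − 213.7781 = -37.2716 billion.

-37.27 billion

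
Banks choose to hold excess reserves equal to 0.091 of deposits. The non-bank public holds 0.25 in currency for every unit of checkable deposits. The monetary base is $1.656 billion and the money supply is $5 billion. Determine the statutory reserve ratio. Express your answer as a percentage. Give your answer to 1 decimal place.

Using m = M/MB = 5/1.656 ≈ 3.019324. Since m = (1 + c)/(c + rr + e), the denominator satisfies c + rr + e = (1 + c)/m = (1 + 0.25) / 3.019324 ≈ 0.414000.
With c = 0.25 and e = 0.091, the statutory reserve ratio is 0.414000 − 0.25 − 0.091 = 0.073.

7.3%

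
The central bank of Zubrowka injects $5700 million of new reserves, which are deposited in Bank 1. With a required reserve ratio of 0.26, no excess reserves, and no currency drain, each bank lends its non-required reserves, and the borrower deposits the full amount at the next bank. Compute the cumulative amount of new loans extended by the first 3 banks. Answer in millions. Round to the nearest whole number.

Bank i lends (1 − rr)^i of the original deposit: Bank 1 lends 5700·0.7400 = 4218.0000, Bank 2 lends 5700·0.7400² = 3121.3200, and so on.
Summing a geometric series: total = 5700·[0.7400·(1 − 0.7400^3) / (1 − 0.7400)] = 9649.0968 million.

$9649 million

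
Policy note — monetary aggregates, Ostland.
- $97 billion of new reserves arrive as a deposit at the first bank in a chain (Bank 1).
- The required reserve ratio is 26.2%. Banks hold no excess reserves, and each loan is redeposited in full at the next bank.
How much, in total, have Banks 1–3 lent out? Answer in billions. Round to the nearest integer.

$163 billion

Bank i lends (1 − rr)^i of the original deposit: Bank 1 lends 97·0.7380 = 71.5860, Bank 2 lends 97·0.7380² ≈ 52.8305, and so on.
Summing a geometric series: total = 97·[0.7380·(1 − 0.7380^3) / (1 − 0.7380)] ≈ 163.4054 billion.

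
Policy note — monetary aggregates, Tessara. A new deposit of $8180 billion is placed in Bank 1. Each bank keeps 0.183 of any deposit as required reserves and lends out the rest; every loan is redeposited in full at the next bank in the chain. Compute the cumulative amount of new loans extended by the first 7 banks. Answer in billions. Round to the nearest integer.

Bank i lends (1 − rr)^i of the original deposit: Bank 1 lends 8180·0.8170 = 6683.0600, Bank 2 lends 8180·0.8170² ≈ 5460.0600, and so on.
Summing a geometric series: total = 8180·[0.8170·(1 − 0.8170^7) / (1 − 0.8170)] ≈ 27646.2863 billion.

$27646 billion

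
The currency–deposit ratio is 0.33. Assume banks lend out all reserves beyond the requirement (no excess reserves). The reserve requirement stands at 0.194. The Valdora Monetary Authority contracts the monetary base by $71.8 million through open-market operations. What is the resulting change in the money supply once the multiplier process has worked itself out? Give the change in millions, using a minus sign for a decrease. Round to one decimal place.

-182.2 million

The money multiplier is m = (1 + c) / (rr + c) = (1 + 0.33) / (0.194 + 0.33) ≈ 2.5382.
The sale removes 71.8 million of base, so ΔM = m × ΔMB = 2.5382 × (−71.8) ≈ -182.2428 million.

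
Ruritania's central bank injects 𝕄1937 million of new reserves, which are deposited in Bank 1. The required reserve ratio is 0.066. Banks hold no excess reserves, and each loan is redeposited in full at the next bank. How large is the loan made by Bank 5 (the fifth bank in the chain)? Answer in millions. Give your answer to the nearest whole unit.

𝕄1377 million

Each bank lends a fraction (1 − rr) = 0.9340 of the deposit it receives, so Bank 5 receives 1937·0.9340^4 and lends 1937·0.9340^5 ≈ 1376.7783 million.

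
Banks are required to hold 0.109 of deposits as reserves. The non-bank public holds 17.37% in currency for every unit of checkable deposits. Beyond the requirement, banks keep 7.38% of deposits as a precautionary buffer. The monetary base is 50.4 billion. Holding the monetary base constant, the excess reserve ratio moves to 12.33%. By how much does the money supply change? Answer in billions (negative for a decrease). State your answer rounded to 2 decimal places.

Initially m₁ = (1 + 0.1737) / (0.109 + 0.0738 + 0.1737) ≈ 3.29229, so M₁ = 3.29229 × 50.4 ≈ 165.9314 billion.
After the change m₂ = (1 + 0.1737) / (0.109 + 0.1233 + 0.1737) ≈ 2.89089, so M₂ = 2.89089 × 50.4 ≈ 145.7009 billion.
ΔM = M₂ − M₁ = 145.7009 − 165.9314 = -20.2305 billion.

-20.23 billion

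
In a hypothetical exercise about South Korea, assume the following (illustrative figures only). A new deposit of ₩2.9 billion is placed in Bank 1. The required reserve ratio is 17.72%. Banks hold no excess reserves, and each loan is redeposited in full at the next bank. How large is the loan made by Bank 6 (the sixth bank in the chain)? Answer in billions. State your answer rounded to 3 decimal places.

Each bank lends a fraction (1 − rr) = 0.8228 of the deposit it receives, so Bank 6 receives 2.9·0.8228^5 and lends 2.9·0.8228^6 ≈ 0.8998 billion.

₩0.900 billion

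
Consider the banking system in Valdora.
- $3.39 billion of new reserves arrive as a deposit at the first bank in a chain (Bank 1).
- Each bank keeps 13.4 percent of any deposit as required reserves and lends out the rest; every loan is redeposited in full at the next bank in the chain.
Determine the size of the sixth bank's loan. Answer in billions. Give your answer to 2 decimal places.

Each bank lends a fraction (1 − rr) = 0.8660 of the deposit it receives, so Bank 6 receives 3.39·0.8660^5 and lends 3.39·0.8660^6 ≈ 1.4299 billion.

$1.43 billion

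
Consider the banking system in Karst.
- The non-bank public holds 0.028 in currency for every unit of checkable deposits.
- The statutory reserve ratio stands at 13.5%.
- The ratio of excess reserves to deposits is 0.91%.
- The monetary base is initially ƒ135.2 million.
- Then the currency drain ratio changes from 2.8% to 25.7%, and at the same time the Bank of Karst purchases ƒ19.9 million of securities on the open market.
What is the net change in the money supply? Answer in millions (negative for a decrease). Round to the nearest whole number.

Before: m₁ = (1 + 0.028) / (0.135 + 0.0091 + 0.028) ≈ 5.9733, MB₁ = 135.2, so M₁ = 5.9733 × 135.2 ≈ 807.5902 million.
After: m₂ = (1 + 0.257) / (0.135 + 0.0091 + 0.257) ≈ 3.1339, MB₂ = 135.2 + 19.9 = 155.1, so M₂ = 3.1339 × 155.1 ≈ 486.0679 million.
ΔM = M₂ − M₁ = 486.0679 − 807.5902 = -321.5223 million.

-322 million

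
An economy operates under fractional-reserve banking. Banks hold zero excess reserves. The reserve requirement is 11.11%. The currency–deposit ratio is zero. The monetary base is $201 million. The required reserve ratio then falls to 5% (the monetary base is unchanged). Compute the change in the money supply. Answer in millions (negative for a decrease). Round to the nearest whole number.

$2211 million

Initially m₁ = 1 / (0.1111) ≈ 9.0009, so M₁ = 9.0009 × 201 = 1809.1809 million.
After the change m₂ = 1 / (0.05) = 20, so M₂ = 20 × 201 = 4020 million.
ΔM = M₂ − M₁ = 4020 − 1809.1809 = 2210.8191 million.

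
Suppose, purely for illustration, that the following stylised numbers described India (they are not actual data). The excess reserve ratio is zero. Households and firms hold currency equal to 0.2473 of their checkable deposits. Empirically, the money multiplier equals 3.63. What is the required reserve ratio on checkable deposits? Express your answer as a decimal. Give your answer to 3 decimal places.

Using m = 3.63. Since m = (1 + c)/(c + rr + e), the denominator satisfies c + rr + e = (1 + c)/m = (1 + 0.2473) / 3.63 ≈ 0.343609.
With c = 0.2473 and e = 0, the required reserve ratio on checkable deposits is 0.343609 − 0.2473 − 0 = 0.096309.

0.096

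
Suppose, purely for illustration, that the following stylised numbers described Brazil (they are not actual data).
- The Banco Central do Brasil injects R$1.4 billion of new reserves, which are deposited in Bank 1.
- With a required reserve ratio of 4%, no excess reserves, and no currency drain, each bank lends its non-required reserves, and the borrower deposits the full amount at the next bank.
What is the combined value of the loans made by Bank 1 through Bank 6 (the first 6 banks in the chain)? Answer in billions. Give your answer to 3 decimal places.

Bank i lends (1 − rr)^i of the original deposit: Bank 1 lends 1.4·0.9600 = 1.3440, Bank 2 lends 1.4·0.9600² ≈ 1.2902, and so on.
Summing a geometric series: total = 1.4·[0.9600·(1 − 0.9600^6) / (1 − 0.9600)] ≈ 7.2993 billion.

R$7.299 billion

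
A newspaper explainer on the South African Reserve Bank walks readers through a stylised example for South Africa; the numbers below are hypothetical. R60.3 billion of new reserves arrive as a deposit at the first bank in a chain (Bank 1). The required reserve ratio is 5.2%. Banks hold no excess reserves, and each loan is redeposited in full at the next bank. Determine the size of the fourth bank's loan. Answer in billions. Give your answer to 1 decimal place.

R48.7 billion

Each bank lends a fraction (1 − rr) = 0.9480 of the deposit it receives, so Bank 4 receives 60.3·0.9480^3 and lends 60.3·0.9480^4 ≈ 48.7024 billion.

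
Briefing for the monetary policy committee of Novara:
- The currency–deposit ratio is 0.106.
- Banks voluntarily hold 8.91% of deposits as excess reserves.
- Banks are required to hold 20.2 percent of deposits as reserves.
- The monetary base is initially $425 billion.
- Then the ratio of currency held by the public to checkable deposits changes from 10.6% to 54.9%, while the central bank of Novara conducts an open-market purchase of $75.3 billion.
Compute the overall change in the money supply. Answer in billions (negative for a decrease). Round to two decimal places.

Before: m₁ = (1 + 0.106) / (0.202 + 0.0891 + 0.106) ≈ 2.785193, MB₁ = 425, so M₁ = 2.785193 × 425 ≈ 1183.707 billion.
After: m₂ = (1 + 0.549) / (0.202 + 0.0891 + 0.549) ≈ 1.843828, MB₂ = 425 + 75.3 = 500.3, so M₂ = 1.843828 × 500.3 ≈ 922.4671 billion.
ΔM = M₂ − M₁ = 922.4671 − 1183.707 = -261.2399 billion.

-261.24 billion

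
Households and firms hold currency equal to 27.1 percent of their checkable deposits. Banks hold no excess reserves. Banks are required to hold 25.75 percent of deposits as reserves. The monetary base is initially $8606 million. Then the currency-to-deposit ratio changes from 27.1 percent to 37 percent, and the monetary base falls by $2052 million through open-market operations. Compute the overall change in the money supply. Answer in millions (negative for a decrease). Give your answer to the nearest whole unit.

-6388 million

Before: m₁ = (1 + 0.271) / (0.2575 + 0.271) ≈ 2.40492, MB₁ = 8606, so M₁ = 2.40492 × 8606 ≈ 20696.7415 million.
After: m₂ = (1 + 0.37) / (0.2575 + 0.37) ≈ 2.18327, MB₂ = 8606 − 2052 = 6554, so M₂ = 2.18327 × 6554 ≈ 14309.1516 million.
ΔM = M₂ − M₁ = 14309.1516 − 20696.7415 = -6387.5899 million.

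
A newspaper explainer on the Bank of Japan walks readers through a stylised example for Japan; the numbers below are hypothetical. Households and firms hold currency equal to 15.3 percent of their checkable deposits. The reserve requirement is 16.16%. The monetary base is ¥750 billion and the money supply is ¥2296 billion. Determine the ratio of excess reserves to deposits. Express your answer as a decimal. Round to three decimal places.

0.062

Using m = M/MB = 2296/750 ≈ 3.061333. Since m = (1 + c)/(c + rr + e), the denominator satisfies c + rr + e = (1 + c)/m = (1 + 0.153) / 3.061333 ≈ 0.376633.
With c = 0.153 and rr = 0.1616, the ratio of excess reserves to deposits is 0.376633 − 0.153 − 0.1616 = 0.062033.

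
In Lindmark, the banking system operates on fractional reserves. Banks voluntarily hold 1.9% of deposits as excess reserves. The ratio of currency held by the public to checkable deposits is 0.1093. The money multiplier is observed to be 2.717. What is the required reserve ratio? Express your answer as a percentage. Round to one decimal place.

28.0%

Using m = 2.717. Since m = (1 + c)/(c + rr + e), the denominator satisfies c + rr + e = (1 + c)/m = (1 + 0.1093) / 2.717 ≈ 0.408281.
With c = 0.1093 and e = 0.019, the required reserve ratio is 0.408281 − 0.1093 − 0.019 = 0.279981.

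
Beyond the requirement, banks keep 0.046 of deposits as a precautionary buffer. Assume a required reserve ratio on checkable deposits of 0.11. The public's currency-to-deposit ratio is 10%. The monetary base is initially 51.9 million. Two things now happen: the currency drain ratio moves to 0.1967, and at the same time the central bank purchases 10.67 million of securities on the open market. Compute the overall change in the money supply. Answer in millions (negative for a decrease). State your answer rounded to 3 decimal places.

Before: m₁ = (1 + 0.1) / (0.11 + 0.046 + 0.1) = 4.296875, MB₁ = 51.9, so M₁ = 4.296875 × 51.9 ≈ 223.0078 million.
After: m₂ = (1 + 0.1967) / (0.11 + 0.046 + 0.1967) ≈ 3.392969, MB₂ = 51.9 + 10.67 = 62.57, so M₂ = 3.392969 × 62.57 ≈ 212.2981 million.
ΔM = M₂ − M₁ = 212.2981 − 223.0078 = -10.7097 million.

-10.710 million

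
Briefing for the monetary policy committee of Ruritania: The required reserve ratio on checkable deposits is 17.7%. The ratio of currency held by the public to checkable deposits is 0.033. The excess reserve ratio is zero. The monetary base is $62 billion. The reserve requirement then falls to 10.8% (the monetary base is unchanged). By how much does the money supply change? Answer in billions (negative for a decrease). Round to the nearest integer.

Initially m₁ = (1 + 0.033) / (0.177 + 0.033) ≈ 4.9190, so M₁ = 4.9190 × 62 = 304.978 billion.
After the change m₂ = (1 + 0.033) / (0.108 + 0.033) ≈ 7.3262, so M₂ = 7.3262 × 62 = 454.2244 billion.
ΔM = M₂ − M₁ = 454.2244 − 304.978 = 149.2464 billion.

$149 billion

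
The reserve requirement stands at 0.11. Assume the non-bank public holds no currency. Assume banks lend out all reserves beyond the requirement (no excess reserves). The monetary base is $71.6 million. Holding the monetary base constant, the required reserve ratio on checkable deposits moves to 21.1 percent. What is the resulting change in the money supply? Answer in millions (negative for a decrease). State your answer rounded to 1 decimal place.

-311.6 million

Initially m₁ = 1 / (0.11) ≈ 9.0909, so M₁ = 9.0909 × 71.6 ≈ 650.9084 million.
After the change m₂ = 1 / (0.211) ≈ 4.7393, so M₂ = 4.7393 × 71.6 ≈ 339.3339 million.
ΔM = M₂ − M₁ = 339.3339 − 650.9084 = -311.5745 million.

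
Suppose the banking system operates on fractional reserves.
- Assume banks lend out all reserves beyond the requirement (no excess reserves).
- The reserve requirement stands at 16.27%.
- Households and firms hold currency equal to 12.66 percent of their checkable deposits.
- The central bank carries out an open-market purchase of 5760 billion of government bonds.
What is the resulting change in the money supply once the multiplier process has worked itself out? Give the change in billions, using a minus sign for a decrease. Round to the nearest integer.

The money multiplier is m = (1 + c) / (rr + c) = (1 + 0.1266) / (0.1627 + 0.1266) ≈ 3.89423.
The purchase adds 5760 billion of base, so ΔM = m × ΔMB = 3.89423 × (+5760) = 22430.7648 billion.

22431 billion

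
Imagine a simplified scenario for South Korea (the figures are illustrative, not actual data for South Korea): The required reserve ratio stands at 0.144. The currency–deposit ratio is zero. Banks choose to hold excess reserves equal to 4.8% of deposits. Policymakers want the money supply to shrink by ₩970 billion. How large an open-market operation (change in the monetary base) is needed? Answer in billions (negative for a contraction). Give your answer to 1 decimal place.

The money multiplier is m = 1 / (rr + e) = 1 / (0.144 + 0.048) ≈ 5.20833.
ΔMB = ΔM / m = (−970) / 5.20833 ≈ -186.2401 billion.

-186.2 billion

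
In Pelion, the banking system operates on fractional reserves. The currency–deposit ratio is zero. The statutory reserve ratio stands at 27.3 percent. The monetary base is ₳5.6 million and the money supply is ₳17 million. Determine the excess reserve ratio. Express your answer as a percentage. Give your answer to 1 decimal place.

Using m = M/MB = 17/5.6 ≈ 3.035714. Since m = (1 + c)/(c + rr + e), the denominator satisfies c + rr + e = (1 + c)/m = (1 + 0) / 3.035714 ≈ 0.329412.
With c = 0 and rr = 0.273, the excess reserve ratio is 0.329412 − 0 − 0.273 = 0.056412.

5.6%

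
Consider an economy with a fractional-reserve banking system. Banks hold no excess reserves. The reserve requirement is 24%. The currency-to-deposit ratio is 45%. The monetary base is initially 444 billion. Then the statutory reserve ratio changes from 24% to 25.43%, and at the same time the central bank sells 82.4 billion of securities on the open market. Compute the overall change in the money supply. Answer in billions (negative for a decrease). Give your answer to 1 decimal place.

-188.6 billion

Before: m₁ = (1 + 0.45) / (0.24 + 0.45) ≈ 2.10145, MB₁ = 444, so M₁ = 2.10145 × 444 = 933.0438 billion.
After: m₂ = (1 + 0.45) / (0.2543 + 0.45) ≈ 2.05878, MB₂ = 444 − 82.4 = 361.6, so M₂ = 2.05878 × 361.6 ≈ 744.4548 billion.
ΔM = M₂ − M₁ = 744.4548 − 933.0438 = -188.589 billion.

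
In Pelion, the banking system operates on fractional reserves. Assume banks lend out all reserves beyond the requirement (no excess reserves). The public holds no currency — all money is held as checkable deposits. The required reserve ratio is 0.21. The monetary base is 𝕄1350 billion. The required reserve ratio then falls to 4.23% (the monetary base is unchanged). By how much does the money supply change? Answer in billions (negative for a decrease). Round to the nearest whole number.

𝕄25486 billion

Initially m₁ = 1 / (0.21) ≈ 4.76190, so M₁ = 4.76190 × 1350 = 6428.565 billion.
After the change m₂ = 1 / (0.0423) ≈ 23.64066, so M₂ = 23.64066 × 1350 = 31914.891 billion.
ΔM = M₂ − M₁ = 31914.891 − 6428.565 = 25486.326 billion.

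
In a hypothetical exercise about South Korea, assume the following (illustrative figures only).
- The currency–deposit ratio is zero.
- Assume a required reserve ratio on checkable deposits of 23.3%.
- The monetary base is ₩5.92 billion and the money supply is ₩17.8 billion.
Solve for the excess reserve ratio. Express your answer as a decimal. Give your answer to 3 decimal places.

0.100

Using m = M/MB = 17.8/5.92 ≈ 3.006757. Since m = (1 + c)/(c + rr + e), the denominator satisfies c + rr + e = (1 + c)/m = (1 + 0) / 3.006757 ≈ 0.332584.
With c = 0 and rr = 0.233, the excess reserve ratio is 0.332584 − 0 − 0.233 = 0.099584.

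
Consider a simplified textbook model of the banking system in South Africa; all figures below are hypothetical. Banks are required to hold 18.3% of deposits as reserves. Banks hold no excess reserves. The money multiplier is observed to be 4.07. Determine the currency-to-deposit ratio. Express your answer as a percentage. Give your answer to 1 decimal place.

8.3%

Using m = 4.07. From m = (1 + c)/(c + rr + e), rearranging gives 1 + c = m·(c + rr + e), so c·(1 − m) = m·(rr + e) − 1.
Hence c = [m·(rr + e) − 1]/(1 − m) = [4.07 × (0.183 + 0) − 1] / (1 − 4.07) ≈ 0.083124.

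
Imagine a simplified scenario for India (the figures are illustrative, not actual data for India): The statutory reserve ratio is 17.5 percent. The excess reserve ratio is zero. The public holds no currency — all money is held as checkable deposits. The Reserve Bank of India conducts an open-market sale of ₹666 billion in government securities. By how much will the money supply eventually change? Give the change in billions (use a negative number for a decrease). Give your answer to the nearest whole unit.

The simple money multiplier is m = 1/rr = 1/0.175 ≈ 5.7143.
An open-market sale reduces the monetary base by 666 billion, so ΔM = m × ΔMB = 5.7143 × (−666) = -3805.7238 billion.

-3806 billion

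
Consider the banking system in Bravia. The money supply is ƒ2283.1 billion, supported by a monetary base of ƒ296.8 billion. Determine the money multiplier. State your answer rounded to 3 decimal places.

The money multiplier is m = M / MB = 2283.1 / 296.8 ≈ 7.69239.

7.692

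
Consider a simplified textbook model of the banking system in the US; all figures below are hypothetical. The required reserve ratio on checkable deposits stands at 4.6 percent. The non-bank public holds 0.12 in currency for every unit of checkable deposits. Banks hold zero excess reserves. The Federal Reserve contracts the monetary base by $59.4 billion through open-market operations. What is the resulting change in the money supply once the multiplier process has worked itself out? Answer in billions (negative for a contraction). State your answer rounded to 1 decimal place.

The money multiplier is m = (1 + c) / (rr + c) = (1 + 0.12) / (0.046 + 0.12) ≈ 6.7470.
The sale removes 59.4 billion of base, so ΔM = m × ΔMB = 6.7470 × (−59.4) = -400.7718 billion.

-400.8 billion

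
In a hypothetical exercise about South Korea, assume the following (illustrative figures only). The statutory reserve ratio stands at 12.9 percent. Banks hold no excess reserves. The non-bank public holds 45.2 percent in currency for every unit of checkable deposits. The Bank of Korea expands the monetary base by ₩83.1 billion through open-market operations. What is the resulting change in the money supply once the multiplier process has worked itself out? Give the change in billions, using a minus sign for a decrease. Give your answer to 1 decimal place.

The money multiplier is m = (1 + c) / (rr + c) = (1 + 0.452) / (0.129 + 0.452) ≈ 2.4991.
The purchase adds 83.1 billion of base, so ΔM = m × ΔMB = 2.4991 × (+83.1) ≈ 207.6752 billion.

₩207.7 billion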